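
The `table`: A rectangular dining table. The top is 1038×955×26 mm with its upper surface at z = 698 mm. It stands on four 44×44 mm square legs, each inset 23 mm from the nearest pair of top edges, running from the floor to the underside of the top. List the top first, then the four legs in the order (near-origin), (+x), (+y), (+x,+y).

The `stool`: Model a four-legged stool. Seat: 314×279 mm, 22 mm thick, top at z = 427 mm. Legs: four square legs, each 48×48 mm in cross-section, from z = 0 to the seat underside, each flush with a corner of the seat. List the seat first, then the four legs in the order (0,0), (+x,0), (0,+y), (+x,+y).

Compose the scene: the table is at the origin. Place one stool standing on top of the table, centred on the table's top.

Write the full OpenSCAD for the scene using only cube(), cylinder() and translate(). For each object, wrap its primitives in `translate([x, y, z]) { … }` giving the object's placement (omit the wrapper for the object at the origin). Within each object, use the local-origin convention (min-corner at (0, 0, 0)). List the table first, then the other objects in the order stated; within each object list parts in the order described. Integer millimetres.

translate([0, 0, 672]) cube([1038, 955, 26]);
translate([23, 23, 0]) cube([44, 44, 672]);
translate([971, 23, 0]) cube([44, 44, 672]);
translate([23, 888, 0]) cube([44, 44, 672]);
translate([971, 888, 0]) cube([44, 44, 672]);
translate([362, 338, 698]) {
  translate([0, 0, 405]) cube([314, 279, 22]);
  cube([48, 48, 405]);
  translate([266, 0, 0]) cube([48, 48, 405]);
  translate([0, 231, 0]) cube([48, 48, 405]);
  translate([266, 231, 0]) cube([48, 48, 405]);
}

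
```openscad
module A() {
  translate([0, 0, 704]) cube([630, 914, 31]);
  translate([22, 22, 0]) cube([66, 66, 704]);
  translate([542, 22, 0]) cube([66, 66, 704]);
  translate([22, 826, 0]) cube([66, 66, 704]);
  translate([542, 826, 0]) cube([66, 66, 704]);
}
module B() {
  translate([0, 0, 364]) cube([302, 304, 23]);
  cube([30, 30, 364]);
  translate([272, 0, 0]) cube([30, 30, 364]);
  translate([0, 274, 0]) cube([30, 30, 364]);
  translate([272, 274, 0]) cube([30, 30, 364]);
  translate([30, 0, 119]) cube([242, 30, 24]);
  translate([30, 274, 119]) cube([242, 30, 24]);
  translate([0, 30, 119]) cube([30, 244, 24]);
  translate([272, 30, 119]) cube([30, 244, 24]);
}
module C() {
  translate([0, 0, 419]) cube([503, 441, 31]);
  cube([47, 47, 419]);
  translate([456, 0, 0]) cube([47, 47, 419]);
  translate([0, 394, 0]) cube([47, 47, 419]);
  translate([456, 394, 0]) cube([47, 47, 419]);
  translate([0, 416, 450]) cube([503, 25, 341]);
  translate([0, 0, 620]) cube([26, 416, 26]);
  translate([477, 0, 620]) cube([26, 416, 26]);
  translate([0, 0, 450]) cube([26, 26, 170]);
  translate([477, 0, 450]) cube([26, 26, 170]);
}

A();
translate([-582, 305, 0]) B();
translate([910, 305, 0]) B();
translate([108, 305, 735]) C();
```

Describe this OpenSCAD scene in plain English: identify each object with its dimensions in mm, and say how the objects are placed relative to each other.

A is a table: top 630 mm (x) × 914 mm (y), 31 mm thick, upper face at z = 735 mm, on four 66×66 mm square legs, each inset 22 mm from the nearest pair of top edges, running from z = 0 to the bottom of the top.

B is a four-legged stool. The seat is a 302×304×23 mm slab whose top surface is at z = 387 mm; four square legs, each 30×30 mm in cross-section, run from the floor (z = 0) to the underside of the seat, each flush with a corner of the seat. Four stretchers, 30 mm wide and 24 mm tall, connect adjacent legs with their undersides at z = 119 mm, each running between the inner faces of the legs it joins and aligned with the legs' outer faces on the other axis.

C is a chair: 503×441 mm seat, 31 mm thick, top at z = 450 mm, on four 47 mm square corner legs flush with the seat edges. A 25 mm thick backrest slab spans the full seat width, extending 341 mm above the seat top, its back face flush with the seat's +y edge. Two armrests of 26×26 mm section run along each side from the seat's front edge to the front of the backrest, top faces 196 mm above the seat top and outer faces flush with the seat's x-edges; a 26×26 mm post under the front of each armrest stands on the seat at the front corner.

Two stools sit around the table at the −x, +x sides. The chair is on top of the table.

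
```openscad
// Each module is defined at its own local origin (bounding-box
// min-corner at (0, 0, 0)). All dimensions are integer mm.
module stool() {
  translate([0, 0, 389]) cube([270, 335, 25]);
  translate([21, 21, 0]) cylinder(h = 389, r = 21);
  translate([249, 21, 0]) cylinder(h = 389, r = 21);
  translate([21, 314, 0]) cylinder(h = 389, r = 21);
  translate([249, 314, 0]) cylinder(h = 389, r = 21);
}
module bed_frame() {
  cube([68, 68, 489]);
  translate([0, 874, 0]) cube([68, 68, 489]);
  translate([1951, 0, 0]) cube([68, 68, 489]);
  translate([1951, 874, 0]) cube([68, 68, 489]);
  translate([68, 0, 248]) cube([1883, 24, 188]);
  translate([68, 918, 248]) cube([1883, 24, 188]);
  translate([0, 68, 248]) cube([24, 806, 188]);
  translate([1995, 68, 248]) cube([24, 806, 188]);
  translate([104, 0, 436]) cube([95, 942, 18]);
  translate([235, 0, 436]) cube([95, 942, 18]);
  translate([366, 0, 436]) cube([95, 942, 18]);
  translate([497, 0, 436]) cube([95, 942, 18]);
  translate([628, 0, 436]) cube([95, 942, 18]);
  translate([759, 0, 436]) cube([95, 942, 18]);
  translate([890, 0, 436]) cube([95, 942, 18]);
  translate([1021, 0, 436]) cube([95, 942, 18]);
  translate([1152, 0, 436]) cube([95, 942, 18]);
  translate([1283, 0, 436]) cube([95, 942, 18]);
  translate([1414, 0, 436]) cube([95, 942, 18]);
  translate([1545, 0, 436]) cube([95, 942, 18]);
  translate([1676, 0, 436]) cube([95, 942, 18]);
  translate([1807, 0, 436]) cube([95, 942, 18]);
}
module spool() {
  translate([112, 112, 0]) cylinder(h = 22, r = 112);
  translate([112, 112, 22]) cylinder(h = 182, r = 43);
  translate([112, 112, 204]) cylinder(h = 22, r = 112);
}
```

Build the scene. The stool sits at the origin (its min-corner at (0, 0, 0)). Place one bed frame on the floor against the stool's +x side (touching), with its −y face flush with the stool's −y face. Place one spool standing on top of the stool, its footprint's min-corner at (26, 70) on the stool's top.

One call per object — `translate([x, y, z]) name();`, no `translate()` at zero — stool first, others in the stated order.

stool();
translate([270, 0, 0]) bed_frame();
translate([26, 70, 414]) spool();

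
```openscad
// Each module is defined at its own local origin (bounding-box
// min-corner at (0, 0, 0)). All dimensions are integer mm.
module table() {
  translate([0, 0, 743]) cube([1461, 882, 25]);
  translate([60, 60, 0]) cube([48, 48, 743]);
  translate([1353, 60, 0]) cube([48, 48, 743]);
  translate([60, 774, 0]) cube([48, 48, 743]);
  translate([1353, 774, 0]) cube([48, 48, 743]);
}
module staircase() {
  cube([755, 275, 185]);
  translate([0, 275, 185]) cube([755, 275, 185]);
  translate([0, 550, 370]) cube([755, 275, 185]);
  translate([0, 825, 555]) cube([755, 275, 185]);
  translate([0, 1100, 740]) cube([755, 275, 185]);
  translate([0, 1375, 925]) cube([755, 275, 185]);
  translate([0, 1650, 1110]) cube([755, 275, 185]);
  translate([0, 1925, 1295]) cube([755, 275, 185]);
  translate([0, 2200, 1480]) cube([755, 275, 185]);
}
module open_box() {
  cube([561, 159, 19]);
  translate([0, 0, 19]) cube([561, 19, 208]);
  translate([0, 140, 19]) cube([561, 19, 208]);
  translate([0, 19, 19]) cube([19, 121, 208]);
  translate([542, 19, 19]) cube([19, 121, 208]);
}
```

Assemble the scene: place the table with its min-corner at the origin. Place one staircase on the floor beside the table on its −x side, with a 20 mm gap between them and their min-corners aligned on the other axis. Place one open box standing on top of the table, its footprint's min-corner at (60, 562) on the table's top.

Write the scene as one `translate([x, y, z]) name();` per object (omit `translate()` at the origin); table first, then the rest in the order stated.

table();
translate([-775, 0, 0]) staircase();
translate([60, 562, 768]) open_box();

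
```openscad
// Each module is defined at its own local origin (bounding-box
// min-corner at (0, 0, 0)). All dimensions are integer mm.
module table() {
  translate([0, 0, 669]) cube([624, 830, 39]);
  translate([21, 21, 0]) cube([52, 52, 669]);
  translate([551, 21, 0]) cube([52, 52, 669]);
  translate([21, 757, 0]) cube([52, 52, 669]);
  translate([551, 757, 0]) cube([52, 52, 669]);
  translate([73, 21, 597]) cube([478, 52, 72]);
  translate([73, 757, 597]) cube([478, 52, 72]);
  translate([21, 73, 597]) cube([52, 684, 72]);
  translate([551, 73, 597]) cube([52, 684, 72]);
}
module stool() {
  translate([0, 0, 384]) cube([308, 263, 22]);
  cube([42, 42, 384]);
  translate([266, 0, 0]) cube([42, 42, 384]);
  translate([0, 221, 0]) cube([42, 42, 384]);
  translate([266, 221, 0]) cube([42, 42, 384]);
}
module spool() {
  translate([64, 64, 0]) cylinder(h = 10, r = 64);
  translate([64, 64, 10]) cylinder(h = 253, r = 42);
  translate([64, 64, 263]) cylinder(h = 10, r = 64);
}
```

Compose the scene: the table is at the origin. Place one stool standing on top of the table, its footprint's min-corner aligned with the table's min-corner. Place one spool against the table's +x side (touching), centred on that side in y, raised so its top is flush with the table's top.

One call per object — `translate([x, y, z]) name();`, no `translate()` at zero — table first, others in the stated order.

table();
translate([0, 0, 708]) stool();
translate([624, 351, 435]) spool();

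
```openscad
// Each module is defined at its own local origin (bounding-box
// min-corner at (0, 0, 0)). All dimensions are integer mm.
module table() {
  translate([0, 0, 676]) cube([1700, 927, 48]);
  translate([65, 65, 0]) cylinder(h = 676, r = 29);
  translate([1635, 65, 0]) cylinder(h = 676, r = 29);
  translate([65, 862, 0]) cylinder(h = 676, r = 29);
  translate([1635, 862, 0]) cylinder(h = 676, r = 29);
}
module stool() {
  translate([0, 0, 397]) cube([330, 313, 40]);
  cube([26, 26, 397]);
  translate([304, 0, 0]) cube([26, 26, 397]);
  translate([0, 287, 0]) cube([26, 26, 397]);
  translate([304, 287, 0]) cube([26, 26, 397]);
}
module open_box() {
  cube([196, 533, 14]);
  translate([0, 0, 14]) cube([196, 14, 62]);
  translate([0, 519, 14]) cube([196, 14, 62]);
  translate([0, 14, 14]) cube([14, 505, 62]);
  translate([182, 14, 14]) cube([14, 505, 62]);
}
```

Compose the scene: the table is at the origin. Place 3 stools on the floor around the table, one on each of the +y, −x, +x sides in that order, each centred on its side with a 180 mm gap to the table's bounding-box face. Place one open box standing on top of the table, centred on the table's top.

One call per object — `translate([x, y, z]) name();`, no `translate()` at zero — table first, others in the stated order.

table();
translate([685, 1107, 0]) stool();
translate([-510, 307, 0]) stool();
translate([1880, 307, 0]) stool();
translate([752, 197, 724]) open_box();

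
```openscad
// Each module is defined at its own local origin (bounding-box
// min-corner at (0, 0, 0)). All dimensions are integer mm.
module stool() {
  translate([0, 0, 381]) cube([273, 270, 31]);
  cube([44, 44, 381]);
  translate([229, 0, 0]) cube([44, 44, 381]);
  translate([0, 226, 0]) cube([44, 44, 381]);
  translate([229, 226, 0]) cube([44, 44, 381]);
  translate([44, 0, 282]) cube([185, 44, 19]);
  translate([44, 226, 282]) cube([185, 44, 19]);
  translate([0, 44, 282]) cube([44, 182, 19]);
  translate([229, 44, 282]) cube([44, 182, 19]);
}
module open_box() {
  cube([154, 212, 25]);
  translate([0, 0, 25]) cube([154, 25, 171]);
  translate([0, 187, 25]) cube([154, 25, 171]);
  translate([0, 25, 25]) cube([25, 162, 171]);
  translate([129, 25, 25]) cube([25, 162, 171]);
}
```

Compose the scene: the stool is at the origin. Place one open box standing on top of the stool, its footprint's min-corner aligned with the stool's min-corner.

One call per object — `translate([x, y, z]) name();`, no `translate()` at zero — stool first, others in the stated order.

stool();
translate([0, 0, 412]) open_box();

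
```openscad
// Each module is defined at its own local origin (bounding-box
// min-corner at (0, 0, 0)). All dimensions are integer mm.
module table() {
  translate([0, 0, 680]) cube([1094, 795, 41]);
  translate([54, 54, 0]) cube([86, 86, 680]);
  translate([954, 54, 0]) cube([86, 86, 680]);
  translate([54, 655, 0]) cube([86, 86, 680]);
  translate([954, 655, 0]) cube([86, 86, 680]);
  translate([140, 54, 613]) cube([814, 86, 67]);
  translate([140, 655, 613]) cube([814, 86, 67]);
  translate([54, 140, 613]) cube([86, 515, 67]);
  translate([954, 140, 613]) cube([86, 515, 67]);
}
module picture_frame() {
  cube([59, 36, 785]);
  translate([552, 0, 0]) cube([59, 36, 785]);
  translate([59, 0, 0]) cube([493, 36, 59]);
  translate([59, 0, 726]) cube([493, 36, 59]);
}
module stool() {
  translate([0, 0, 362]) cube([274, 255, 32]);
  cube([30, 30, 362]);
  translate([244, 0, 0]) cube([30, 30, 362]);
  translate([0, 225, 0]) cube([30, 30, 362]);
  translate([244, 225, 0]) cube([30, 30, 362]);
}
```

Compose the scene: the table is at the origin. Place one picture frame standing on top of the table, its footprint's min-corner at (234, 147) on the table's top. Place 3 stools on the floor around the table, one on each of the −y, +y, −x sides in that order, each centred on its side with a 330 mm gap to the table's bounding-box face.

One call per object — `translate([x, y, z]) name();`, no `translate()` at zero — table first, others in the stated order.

table();
translate([234, 147, 721]) picture_frame();
translate([410, -585, 0]) stool();
translate([410, 1125, 0]) stool();
translate([-604, 270, 0]) stool();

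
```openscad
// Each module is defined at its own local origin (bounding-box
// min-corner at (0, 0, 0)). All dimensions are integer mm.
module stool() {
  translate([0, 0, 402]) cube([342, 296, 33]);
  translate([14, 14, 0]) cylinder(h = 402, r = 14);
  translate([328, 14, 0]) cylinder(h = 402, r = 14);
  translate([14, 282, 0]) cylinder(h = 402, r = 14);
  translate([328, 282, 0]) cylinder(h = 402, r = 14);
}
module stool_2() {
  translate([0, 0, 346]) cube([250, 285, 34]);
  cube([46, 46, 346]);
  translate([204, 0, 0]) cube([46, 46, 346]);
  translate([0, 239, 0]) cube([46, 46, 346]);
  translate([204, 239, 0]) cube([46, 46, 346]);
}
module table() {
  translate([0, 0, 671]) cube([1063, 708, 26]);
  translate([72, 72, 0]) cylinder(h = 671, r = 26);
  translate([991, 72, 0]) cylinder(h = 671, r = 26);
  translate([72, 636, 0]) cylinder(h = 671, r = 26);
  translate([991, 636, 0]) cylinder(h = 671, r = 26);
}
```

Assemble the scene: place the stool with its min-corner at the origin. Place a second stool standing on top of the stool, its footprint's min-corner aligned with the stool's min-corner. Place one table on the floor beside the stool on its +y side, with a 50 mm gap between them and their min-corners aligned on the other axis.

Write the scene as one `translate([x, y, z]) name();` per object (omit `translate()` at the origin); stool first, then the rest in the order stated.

stool();
translate([0, 0, 435]) stool_2();
translate([0, 346, 0]) table();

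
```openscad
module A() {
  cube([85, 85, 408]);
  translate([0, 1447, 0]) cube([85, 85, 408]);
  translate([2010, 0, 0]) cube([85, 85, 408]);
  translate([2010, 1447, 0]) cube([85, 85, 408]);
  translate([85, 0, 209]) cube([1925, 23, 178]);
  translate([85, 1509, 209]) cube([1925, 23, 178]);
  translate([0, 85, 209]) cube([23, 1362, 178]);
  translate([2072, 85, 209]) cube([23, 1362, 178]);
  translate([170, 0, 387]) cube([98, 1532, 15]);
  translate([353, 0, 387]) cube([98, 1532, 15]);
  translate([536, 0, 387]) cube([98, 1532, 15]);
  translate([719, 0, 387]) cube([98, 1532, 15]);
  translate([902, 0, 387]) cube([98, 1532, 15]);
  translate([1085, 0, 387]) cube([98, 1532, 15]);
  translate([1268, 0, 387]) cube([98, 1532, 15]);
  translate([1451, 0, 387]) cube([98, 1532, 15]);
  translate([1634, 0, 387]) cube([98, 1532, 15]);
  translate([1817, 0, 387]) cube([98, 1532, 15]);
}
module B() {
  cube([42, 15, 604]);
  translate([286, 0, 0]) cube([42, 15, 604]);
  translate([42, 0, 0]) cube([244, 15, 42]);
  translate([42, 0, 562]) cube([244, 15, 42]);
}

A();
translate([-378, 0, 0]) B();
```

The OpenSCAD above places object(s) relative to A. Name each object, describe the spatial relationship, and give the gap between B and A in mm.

The picture frame's nearest face is 50 mm from the bed frame's −x face.

A is a bed frame. B is a picture frame. The picture frame is on the floor beside the bed frame on its −x side. The gap between the picture frame and the bed frame is 50 mm.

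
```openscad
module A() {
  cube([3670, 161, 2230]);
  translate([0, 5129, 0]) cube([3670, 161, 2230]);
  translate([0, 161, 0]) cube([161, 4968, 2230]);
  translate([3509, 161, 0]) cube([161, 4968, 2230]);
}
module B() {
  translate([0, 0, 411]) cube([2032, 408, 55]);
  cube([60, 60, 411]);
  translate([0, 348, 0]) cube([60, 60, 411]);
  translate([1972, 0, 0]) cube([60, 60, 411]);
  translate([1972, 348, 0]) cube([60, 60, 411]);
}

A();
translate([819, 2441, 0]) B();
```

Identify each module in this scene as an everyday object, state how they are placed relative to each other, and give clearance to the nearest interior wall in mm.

A is a house frame. B is a bench. The bench sits inside the house frame, centred. The clearance to the nearest interior wall is 658 mm.

Clearances: x = 658, y = 2280; minimum 658 mm.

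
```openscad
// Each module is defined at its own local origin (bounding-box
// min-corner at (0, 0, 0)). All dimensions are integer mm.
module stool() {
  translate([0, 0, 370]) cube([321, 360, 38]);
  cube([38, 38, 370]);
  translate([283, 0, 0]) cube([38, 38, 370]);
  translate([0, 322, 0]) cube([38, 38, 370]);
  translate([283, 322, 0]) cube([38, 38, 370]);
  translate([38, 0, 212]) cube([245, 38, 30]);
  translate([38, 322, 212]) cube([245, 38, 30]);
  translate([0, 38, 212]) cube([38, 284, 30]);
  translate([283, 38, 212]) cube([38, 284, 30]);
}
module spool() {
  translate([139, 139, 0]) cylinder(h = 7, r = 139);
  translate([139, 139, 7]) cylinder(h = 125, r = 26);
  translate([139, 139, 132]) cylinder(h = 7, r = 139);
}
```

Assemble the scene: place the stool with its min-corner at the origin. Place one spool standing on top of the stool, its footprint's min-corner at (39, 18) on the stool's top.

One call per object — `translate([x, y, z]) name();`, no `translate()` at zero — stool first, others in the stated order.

stool();
translate([39, 18, 408]) spool();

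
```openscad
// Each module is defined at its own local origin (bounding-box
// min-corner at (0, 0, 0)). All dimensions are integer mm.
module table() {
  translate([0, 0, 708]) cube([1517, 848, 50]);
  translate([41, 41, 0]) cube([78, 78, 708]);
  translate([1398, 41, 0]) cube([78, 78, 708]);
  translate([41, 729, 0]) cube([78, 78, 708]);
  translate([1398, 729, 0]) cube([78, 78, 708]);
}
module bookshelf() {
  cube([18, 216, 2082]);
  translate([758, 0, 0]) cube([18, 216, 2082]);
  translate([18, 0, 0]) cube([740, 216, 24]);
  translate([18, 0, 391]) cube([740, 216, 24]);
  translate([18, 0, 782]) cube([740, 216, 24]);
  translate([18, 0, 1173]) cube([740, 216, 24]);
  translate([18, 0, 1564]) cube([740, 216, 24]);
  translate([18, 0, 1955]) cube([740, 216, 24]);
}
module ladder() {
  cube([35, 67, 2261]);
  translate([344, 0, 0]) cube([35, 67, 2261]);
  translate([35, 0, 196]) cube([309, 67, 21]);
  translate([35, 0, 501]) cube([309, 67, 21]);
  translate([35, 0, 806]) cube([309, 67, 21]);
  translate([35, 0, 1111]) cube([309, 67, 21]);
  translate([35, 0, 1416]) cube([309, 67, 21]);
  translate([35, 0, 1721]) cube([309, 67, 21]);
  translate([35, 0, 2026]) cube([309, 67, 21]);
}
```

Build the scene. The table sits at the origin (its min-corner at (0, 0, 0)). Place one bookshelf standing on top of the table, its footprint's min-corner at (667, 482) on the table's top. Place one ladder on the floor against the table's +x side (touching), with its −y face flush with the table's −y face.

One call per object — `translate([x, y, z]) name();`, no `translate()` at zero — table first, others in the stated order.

table();
translate([667, 482, 758]) bookshelf();
translate([1517, 0, 0]) ladder();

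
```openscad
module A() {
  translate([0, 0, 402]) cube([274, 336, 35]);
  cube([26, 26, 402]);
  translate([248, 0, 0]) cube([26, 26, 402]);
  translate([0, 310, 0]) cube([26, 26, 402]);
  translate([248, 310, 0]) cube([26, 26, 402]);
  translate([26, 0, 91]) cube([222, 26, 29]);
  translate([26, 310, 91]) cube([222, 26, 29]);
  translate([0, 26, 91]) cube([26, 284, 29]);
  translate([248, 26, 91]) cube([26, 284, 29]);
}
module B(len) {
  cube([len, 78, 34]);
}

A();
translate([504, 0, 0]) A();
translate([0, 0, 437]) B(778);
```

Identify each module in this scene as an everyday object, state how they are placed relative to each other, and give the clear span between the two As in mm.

Second stool starts at x = 504; first ends at x = 274; clear span = 504 − 274 = 230 mm.

A is a stool. B is a beam. A beam spans the tops of two stools. The clear span between the two stools is 230 mm.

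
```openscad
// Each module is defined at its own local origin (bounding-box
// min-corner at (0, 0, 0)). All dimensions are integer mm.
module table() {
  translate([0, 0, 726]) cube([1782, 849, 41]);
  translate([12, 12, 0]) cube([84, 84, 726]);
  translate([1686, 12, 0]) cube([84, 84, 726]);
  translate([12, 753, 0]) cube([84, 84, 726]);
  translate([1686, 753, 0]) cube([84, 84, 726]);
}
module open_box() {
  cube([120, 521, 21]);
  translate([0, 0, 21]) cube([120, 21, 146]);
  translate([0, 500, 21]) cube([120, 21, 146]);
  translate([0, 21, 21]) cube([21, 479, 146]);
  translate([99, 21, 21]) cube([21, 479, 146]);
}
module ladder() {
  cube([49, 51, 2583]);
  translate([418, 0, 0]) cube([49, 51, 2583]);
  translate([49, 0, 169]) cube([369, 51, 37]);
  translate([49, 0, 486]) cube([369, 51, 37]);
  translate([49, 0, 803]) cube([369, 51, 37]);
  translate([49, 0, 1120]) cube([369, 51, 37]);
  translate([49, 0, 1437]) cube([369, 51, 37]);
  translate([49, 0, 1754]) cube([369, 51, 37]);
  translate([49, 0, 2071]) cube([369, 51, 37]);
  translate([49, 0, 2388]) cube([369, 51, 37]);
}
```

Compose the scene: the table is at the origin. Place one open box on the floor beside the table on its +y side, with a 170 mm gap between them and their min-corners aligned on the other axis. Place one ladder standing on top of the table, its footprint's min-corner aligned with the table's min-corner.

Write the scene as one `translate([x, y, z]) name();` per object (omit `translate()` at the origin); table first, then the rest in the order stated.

table();
translate([0, 1019, 0]) open_box();
translate([0, 0, 767]) ladder();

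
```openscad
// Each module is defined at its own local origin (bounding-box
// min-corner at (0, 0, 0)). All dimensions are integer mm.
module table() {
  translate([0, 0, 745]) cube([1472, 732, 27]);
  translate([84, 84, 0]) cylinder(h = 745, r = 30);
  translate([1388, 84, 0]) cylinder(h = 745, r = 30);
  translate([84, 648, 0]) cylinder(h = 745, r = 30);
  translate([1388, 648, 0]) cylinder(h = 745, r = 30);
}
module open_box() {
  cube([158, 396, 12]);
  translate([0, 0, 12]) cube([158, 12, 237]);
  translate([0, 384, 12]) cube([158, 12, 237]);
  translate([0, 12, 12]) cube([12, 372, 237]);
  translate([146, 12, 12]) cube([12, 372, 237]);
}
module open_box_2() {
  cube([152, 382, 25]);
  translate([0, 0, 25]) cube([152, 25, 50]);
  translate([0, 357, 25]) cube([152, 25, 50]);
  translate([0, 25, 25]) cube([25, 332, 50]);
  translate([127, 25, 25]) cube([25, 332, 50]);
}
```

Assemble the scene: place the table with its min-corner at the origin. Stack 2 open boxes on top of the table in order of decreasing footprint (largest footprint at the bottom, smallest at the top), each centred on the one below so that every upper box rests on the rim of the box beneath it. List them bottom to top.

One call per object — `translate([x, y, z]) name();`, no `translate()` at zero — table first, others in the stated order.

table();
translate([657, 168, 772]) open_box();
translate([660, 175, 1021]) open_box_2();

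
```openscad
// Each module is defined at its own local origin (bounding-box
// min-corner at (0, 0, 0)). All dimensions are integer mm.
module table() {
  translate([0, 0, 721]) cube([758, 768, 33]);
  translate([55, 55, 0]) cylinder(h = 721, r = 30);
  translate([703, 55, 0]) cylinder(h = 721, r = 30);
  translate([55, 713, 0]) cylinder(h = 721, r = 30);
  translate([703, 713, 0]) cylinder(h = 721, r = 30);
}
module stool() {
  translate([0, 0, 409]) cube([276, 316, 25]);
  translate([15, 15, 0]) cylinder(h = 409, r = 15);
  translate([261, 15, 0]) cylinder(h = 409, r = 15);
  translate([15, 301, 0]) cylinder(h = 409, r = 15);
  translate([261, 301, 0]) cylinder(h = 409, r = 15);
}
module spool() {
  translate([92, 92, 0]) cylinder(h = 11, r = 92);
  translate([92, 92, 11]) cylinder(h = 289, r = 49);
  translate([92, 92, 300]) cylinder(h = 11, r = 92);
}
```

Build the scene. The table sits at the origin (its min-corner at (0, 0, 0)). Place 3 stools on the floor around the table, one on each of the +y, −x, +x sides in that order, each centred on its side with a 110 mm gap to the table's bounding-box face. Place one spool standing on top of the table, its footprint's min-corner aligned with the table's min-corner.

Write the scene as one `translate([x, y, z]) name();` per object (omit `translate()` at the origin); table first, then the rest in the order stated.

table();
translate([241, 878, 0]) stool();
translate([-386, 226, 0]) stool();
translate([868, 226, 0]) stool();
translate([0, 0, 754]) spool();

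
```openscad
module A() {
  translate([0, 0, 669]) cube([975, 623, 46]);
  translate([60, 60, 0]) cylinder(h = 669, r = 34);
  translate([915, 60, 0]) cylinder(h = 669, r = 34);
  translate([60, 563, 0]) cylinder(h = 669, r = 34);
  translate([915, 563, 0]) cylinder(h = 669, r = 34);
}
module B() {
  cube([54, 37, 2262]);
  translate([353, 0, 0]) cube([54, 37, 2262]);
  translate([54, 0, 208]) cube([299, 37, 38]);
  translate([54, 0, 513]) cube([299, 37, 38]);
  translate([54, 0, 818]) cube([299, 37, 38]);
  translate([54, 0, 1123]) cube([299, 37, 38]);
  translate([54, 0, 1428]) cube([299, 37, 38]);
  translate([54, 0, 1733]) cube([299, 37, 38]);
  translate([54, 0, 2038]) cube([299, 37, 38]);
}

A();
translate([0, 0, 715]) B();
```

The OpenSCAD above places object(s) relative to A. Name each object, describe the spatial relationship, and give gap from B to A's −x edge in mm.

A is a table. B is a ladder. The ladder is on top of the table. The gap from the ladder to the table's −x edge is 0 mm.

The ladder's min-x is at 0; the table's min-x is 0; gap = 0 mm.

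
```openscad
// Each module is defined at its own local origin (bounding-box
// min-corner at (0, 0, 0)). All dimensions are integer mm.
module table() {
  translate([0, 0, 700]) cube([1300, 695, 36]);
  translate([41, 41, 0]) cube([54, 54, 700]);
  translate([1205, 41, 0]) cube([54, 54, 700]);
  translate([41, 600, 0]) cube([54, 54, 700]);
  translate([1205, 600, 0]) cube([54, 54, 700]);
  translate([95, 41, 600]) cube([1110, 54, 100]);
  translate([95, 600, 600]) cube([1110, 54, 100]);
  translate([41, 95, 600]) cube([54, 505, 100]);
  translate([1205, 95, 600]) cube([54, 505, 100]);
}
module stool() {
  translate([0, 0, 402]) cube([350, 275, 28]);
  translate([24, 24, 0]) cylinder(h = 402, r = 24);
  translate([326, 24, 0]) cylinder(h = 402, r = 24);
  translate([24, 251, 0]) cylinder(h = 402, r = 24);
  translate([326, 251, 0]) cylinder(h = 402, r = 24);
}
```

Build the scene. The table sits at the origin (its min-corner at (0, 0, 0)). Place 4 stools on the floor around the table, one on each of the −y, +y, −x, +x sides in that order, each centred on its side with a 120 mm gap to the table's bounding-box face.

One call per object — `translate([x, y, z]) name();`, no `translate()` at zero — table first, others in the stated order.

table();
translate([475, -395, 0]) stool();
translate([475, 815, 0]) stool();
translate([-470, 210, 0]) stool();
translate([1420, 210, 0]) stool();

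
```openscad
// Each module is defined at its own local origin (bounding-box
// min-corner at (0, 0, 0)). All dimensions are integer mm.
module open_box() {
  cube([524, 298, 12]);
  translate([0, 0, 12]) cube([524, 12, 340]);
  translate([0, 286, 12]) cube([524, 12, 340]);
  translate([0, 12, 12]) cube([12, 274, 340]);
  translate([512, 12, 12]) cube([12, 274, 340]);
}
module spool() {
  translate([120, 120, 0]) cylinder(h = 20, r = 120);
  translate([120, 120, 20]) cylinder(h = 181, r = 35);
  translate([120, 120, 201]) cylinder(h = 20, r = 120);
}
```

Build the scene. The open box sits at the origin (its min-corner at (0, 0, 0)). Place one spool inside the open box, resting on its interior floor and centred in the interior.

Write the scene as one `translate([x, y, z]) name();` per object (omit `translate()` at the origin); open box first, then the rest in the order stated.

open_box();
translate([142, 29, 12]) spool();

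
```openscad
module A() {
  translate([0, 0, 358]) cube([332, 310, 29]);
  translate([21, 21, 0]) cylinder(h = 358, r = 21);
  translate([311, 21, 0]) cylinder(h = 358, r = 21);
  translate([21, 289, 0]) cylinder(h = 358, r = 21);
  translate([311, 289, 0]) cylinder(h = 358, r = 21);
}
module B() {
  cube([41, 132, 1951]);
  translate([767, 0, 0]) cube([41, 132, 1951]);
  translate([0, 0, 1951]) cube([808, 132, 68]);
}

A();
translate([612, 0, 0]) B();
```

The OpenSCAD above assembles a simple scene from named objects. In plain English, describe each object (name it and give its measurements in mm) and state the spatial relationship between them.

A is a four-legged stool. The seat is 332×310 mm, 29 mm thick, top at z = 387 mm. It stands on four round legs, each 42 mm in diameter, from z = 0 to the seat underside, each leg's axis is inset half a diameter from the nearest pair of seat edges (so the leg's bounding box is flush with the corner).

B is a rectangular door frame: two vertical jambs of 41×132 mm section, 1951 mm tall, with a clear opening 726 mm wide between their inner faces. A header 68 mm tall and 132 mm deep lies on top of the jambs and spans the full outside width.

The door frame is on the floor beside the stool on its +x side.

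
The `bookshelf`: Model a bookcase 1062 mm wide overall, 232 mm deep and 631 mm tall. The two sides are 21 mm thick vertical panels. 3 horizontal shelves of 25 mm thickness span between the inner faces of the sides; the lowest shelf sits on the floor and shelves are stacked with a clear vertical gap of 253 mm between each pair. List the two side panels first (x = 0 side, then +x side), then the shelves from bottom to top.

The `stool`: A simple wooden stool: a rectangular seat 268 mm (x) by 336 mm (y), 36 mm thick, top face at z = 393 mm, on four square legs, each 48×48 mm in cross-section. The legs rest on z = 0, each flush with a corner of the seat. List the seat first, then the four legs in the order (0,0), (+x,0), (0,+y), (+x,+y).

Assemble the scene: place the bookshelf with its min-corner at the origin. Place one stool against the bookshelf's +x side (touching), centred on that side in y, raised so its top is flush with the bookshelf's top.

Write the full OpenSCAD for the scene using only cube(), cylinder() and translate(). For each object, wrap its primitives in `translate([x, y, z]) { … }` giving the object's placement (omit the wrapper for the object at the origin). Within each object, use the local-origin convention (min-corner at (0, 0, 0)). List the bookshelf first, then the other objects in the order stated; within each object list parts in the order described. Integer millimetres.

cube([21, 232, 631]);
translate([1041, 0, 0]) cube([21, 232, 631]);
translate([21, 0, 0]) cube([1020, 232, 25]);
translate([21, 0, 278]) cube([1020, 232, 25]);
translate([21, 0, 556]) cube([1020, 232, 25]);
translate([1062, -52, 238]) {
  translate([0, 0, 357]) cube([268, 336, 36]);
  cube([48, 48, 357]);
  translate([220, 0, 0]) cube([48, 48, 357]);
  translate([0, 288, 0]) cube([48, 48, 357]);
  translate([220, 288, 0]) cube([48, 48, 357]);
}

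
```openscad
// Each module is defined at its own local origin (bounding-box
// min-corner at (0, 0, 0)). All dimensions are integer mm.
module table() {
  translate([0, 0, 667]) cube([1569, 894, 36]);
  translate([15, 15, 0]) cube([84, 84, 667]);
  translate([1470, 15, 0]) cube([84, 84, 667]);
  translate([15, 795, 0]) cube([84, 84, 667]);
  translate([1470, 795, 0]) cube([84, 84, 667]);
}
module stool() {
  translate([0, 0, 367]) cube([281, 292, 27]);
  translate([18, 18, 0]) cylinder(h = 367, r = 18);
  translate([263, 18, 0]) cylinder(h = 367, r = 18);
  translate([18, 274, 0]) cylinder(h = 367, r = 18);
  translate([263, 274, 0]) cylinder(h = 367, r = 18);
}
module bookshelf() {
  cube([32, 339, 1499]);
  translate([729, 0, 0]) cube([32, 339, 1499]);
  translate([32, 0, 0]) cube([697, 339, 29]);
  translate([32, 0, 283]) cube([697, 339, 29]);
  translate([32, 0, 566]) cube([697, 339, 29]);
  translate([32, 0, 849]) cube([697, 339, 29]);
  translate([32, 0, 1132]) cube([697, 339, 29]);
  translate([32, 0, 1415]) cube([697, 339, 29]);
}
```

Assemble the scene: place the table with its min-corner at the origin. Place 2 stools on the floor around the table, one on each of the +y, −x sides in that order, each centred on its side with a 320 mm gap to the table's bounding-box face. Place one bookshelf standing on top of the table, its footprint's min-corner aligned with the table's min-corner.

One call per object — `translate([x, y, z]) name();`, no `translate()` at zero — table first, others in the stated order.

table();
translate([644, 1214, 0]) stool();
translate([-601, 301, 0]) stool();
translate([0, 0, 703]) bookshelf();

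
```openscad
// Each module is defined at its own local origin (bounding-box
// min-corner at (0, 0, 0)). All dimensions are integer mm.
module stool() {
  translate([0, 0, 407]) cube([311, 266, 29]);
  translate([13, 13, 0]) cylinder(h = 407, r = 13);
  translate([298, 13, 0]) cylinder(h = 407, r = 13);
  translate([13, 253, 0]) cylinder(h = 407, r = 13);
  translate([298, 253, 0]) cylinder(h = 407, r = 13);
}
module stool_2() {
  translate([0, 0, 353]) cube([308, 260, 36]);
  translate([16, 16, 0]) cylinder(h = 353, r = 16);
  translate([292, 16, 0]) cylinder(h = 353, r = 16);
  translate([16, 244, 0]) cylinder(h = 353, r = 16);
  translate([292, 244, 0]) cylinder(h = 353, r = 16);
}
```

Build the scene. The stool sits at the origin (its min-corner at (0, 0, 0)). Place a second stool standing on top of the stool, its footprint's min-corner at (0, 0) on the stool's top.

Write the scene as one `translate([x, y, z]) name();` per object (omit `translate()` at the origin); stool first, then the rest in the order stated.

stool();
translate([0, 0, 436]) stool_2();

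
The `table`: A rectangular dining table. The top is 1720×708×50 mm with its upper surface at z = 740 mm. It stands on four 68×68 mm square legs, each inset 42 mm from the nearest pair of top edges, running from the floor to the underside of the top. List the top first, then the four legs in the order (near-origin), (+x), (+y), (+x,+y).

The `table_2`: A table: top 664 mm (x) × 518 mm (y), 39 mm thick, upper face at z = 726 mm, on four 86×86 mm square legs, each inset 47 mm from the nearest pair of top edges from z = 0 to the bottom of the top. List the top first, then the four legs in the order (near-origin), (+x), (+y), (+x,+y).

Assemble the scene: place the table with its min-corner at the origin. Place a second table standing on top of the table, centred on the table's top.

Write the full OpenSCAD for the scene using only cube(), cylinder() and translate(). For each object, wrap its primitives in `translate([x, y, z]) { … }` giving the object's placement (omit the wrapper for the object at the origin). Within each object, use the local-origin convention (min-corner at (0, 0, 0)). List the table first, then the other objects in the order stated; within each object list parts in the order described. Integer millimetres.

translate([0, 0, 690]) cube([1720, 708, 50]);
translate([42, 42, 0]) cube([68, 68, 690]);
translate([1610, 42, 0]) cube([68, 68, 690]);
translate([42, 598, 0]) cube([68, 68, 690]);
translate([1610, 598, 0]) cube([68, 68, 690]);
translate([528, 95, 740]) {
  translate([0, 0, 687]) cube([664, 518, 39]);
  translate([47, 47, 0]) cube([86, 86, 687]);
  translate([531, 47, 0]) cube([86, 86, 687]);
  translate([47, 385, 0]) cube([86, 86, 687]);
  translate([531, 385, 0]) cube([86, 86, 687]);
}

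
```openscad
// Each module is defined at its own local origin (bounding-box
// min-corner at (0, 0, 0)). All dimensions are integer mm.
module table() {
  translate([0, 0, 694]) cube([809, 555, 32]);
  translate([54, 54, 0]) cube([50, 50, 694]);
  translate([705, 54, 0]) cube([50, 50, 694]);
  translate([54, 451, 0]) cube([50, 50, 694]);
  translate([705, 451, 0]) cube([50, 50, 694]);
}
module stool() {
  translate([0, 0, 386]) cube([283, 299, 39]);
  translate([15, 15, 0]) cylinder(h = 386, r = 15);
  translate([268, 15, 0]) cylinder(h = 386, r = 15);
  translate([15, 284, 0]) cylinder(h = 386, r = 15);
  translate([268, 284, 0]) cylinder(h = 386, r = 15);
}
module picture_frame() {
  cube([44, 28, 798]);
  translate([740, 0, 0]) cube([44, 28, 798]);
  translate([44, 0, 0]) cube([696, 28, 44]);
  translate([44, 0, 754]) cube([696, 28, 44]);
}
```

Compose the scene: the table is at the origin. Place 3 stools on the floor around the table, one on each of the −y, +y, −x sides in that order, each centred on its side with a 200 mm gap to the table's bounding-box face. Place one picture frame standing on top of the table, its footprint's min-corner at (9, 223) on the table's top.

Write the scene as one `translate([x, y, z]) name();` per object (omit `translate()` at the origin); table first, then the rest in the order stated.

table();
translate([263, -499, 0]) stool();
translate([263, 755, 0]) stool();
translate([-483, 128, 0]) stool();
translate([9, 223, 726]) picture_frame();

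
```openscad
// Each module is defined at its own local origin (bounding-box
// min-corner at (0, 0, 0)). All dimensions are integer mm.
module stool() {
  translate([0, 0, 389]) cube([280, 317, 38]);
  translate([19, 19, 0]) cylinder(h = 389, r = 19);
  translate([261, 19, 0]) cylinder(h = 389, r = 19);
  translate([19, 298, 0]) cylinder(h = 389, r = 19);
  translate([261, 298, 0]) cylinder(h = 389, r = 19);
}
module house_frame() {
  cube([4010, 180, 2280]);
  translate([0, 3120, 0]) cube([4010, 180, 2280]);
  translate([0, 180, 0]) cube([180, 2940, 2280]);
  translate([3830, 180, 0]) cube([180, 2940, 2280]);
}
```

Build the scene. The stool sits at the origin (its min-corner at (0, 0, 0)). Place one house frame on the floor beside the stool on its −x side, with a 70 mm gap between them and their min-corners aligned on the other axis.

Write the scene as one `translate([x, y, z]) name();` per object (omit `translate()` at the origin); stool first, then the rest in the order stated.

stool();
translate([-4080, 0, 0]) house_frame();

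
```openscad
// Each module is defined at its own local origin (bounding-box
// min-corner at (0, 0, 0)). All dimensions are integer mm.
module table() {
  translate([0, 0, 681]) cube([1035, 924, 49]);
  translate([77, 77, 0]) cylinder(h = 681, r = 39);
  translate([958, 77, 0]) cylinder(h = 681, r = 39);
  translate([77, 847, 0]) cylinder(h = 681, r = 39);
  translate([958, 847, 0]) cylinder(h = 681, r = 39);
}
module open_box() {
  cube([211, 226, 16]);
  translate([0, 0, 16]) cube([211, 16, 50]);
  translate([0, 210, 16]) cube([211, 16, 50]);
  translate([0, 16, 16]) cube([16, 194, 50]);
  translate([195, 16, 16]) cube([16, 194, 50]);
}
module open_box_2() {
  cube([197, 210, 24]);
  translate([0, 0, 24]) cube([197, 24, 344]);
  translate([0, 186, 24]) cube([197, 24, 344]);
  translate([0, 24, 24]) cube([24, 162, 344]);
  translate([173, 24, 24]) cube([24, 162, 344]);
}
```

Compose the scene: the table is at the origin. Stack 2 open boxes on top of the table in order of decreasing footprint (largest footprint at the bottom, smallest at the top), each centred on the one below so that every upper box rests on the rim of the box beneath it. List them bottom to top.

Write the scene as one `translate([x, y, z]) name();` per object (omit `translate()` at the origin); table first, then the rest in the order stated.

table();
translate([412, 349, 730]) open_box();
translate([419, 357, 796]) open_box_2();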